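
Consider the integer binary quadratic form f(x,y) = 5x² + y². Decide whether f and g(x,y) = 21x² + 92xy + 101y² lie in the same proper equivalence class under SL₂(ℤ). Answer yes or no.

D₁ = -20, D₂ = -20
f: flip: (5,0,1)→(1,0,5)
f: reduced (well bottom): (1,0,5) with a≤c, −a<b≤a
g: translate: b→8 (≡92 mod 42), so (21,92,101)→(21,8,1)
g: flip: (21,8,1)→(1,-8,21)
g: translate: b→0 (≡-8 mod 2), so (1,-8,21)→(1,0,5)
g: reduced (well bottom): (1,0,5) with a≤c, −a<b≤a
reduced forms (1, 0, 5) vs (1, 0, 5) ⇒ equivalent

yes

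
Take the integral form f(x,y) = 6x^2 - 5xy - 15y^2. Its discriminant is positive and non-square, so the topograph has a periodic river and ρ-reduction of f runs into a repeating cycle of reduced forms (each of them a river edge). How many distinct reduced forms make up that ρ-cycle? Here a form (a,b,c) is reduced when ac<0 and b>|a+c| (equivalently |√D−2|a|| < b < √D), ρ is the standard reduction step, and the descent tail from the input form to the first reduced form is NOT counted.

D = 385, ⌊√D⌋ = 19
descent: ρ → (-15,5,6)
descent: ρ → (6,19,-1)  [lands on river]
river: ρ → (-1,19,6)
river: ρ → (6,17,-4)
river: ρ → (-4,15,10)
river: ρ → (10,5,-9)
river: ρ → (-9,13,6)
river: ρ → (6,11,-11)
river: ρ → (-11,11,6)
river: ρ → (6,13,-9)
river: ρ → (-9,5,10)
river: ρ → (10,15,-4)
river: ρ → (-4,17,6)
ρ-cycle length = 12 (tail of 2 descent steps not counted)

12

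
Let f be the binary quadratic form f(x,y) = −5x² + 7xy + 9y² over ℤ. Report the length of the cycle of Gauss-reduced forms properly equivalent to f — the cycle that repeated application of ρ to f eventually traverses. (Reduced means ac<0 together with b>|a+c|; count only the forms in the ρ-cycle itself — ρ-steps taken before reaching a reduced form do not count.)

D = 229, ⌊√D⌋ = 15
river: ρ → (9,11,-3)
river: ρ → (-3,13,5)
river: ρ → (5,7,-9)
river: ρ → (-9,11,3)
river: ρ → (3,13,-5)
river: ρ → (-5,7,9)
ρ-cycle length = 6 (tail of 0 descent steps not counted)

6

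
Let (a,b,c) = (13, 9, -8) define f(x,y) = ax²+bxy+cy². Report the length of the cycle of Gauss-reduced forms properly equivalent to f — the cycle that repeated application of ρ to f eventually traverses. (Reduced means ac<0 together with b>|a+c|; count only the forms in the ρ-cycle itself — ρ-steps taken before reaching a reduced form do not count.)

D = 497, ⌊√D⌋ = 22
river: ρ → (-8,7,14)
river: ρ → (14,21,-1)
river: ρ → (-1,21,14)
river: ρ → (14,7,-8)
river: ρ → (-8,9,13)
river: ρ → (13,17,-4)
river: ρ → (-4,15,17)
river: ρ → (17,19,-2)
river: ρ → (-2,21,7)
river: ρ → (7,21,-2)
river: ρ → (-2,19,17)
river: ρ → (17,15,-4)
river: ρ → (-4,17,13)
river: ρ → (13,9,-8)
ρ-cycle length = 14 (tail of 0 descent steps not counted)

14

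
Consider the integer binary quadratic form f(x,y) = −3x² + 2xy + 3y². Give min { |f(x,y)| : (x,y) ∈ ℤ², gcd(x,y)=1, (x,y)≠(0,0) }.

river: ρ → (3,4,-2)
river: ρ → (-2,4,3)
river: ρ → (3,2,-3)
river: ρ → (-3,4,2)
river: ρ → (2,4,-3)
river: ρ → (-3,2,3)
closes: descent 0, river 6
min |a| on river = 2

2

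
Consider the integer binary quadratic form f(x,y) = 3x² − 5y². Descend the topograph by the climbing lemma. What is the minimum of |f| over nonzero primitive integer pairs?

descent: ρ → (-5,0,3)
descent: ρ → (3,6,-2)  [lands on river]
river: ρ → (-2,6,3)
closes: descent 2, river 2
min |a| on river = 2

2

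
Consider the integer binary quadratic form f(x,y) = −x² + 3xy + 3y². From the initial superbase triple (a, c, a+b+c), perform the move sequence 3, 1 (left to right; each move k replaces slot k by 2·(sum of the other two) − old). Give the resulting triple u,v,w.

start (-1,3,5) = (f(1,0),f(0,1),f(1,1))
replace slot 3: 2·((-1)+3) − 5 = -1 → (-1,3,-1)
replace slot 1: 2·(3+(-1)) − (-1) = 5 → (5,3,-1)

5,3,-1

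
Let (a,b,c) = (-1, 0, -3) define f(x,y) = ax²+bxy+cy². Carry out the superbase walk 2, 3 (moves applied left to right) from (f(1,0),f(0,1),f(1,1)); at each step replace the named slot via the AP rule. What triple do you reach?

start (-1,-3,-4) = (f(1,0),f(0,1),f(1,1))
replace slot 2: 2·((-1)+(-4)) − (-3) = -7 → (-1,-7,-4)
replace slot 3: 2·((-1)+(-7)) − (-4) = -12 → (-1,-7,-12)

-1,-7,-12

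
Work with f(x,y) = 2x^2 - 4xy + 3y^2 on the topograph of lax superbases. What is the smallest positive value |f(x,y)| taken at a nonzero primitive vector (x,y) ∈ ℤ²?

translate: b→0 (≡-4 mod 4), so (2,-4,3)→(2,0,1)
flip: (2,0,1)→(1,0,2)
reduced (well bottom): (1,0,2) with a≤c, −a<b≤a
well minimum = a = 1

1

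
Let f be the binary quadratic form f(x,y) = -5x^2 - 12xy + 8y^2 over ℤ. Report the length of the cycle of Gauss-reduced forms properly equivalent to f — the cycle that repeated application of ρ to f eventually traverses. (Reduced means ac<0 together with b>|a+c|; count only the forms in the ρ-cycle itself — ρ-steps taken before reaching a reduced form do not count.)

D = 304, ⌊√D⌋ = 17
descent: ρ → (8,12,-5)  [lands on river]
river: ρ → (-5,8,12)
river: ρ → (12,16,-1)
river: ρ → (-1,16,12)
river: ρ → (12,8,-5)
river: ρ → (-5,12,8)
river: ρ → (8,4,-9)
river: ρ → (-9,14,3)
river: ρ → (3,16,-4)
river: ρ → (-4,16,3)
river: ρ → (3,14,-9)
river: ρ → (-9,4,8)
ρ-cycle length = 12 (tail of 1 descent step not counted)

12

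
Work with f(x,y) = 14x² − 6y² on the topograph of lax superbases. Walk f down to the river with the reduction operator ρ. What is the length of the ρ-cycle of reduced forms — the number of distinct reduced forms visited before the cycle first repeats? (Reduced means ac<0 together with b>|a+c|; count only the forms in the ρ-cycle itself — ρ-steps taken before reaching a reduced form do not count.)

D = 336, ⌊√D⌋ = 18
descent: ρ → (-6,12,8)  [lands on river]
river: ρ → (8,4,-10)
river: ρ → (-10,16,2)
river: ρ → (2,16,-10)
river: ρ → (-10,4,8)
river: ρ → (8,12,-6)
ρ-cycle length = 6 (tail of 1 descent step not counted)

6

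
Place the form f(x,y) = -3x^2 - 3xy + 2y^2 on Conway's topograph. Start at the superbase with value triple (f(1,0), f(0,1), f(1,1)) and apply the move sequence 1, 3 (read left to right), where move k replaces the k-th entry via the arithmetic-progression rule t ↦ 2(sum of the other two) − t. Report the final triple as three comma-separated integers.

start (-3,2,-4) = (f(1,0),f(0,1),f(1,1))
replace slot 1: 2·(2+(-4)) − (-3) = -1 → (-1,2,-4)
replace slot 3: 2·((-1)+2) − (-4) = 6 → (-1,2,6)

-1,2,6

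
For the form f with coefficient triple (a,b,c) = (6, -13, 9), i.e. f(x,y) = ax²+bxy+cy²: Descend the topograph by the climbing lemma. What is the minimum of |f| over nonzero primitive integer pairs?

translate: b→-1 (≡-13 mod 12), so (6,-13,9)→(6,-1,2)
flip: (6,-1,2)→(2,1,6)
reduced (well bottom): (2,1,6) with a≤c, −a<b≤a
well minimum = a = 2

2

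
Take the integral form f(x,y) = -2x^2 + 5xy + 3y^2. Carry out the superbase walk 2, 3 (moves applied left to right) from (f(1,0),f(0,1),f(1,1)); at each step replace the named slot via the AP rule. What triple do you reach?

start (-2,3,6) = (f(1,0),f(0,1),f(1,1))
replace slot 2: 2·((-2)+6) − 3 = 5 → (-2,5,6)
replace slot 3: 2·((-2)+5) − 6 = 0 → (-2,5,0)

-2,5,0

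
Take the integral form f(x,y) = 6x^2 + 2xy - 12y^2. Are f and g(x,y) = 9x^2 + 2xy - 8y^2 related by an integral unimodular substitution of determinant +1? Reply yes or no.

D₁ = 292, D₂ = 292
river cycle of f (length 18): (6, 14, -4), (-4, 10, 12), (12, 14, -2), (-2, 14, 12), (12, 10, -4), (-4, 14, 6), (6, 10, -8), (-8, 6, 8), (8, 10, -6), (-6, 14, 4), … (8 more)
river cycle of g (length 14): (-8, 14, 3), (3, 16, -3), (-3, 14, 8), (8, 2, -9), (-9, 16, 1), (1, 16, -9), (-9, 2, 8), (8, 14, -3), (-3, 16, 3), (3, 14, -8), … (4 more)
cycles differ ⇒ inequivalent

no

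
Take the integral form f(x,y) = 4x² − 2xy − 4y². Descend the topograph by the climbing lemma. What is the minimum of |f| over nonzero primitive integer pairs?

descent: ρ → (-4,2,4)  [lands on river]
river: ρ → (4,6,-2)
river: ρ → (-2,6,4)
river: ρ → (4,2,-4)
river: ρ → (-4,6,2)
river: ρ → (2,6,-4)
closes: descent 1, river 6
min |a| on river = 2

2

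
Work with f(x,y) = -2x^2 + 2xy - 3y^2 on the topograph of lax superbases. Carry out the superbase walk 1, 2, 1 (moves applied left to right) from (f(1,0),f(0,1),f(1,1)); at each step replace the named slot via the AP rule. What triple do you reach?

start (-2,-3,-3) = (f(1,0),f(0,1),f(1,1))
replace slot 1: 2·((-3)+(-3)) − (-2) = -10 → (-10,-3,-3)
replace slot 2: 2·((-10)+(-3)) − (-3) = -23 → (-10,-23,-3)
replace slot 1: 2·((-23)+(-3)) − (-10) = -42 → (-42,-23,-3)

-42,-23,-3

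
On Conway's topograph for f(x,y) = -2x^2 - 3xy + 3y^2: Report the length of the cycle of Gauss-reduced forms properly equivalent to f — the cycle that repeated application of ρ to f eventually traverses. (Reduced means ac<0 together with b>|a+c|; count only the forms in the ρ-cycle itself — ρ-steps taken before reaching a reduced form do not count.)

D = 33, ⌊√D⌋ = 5
descent: ρ → (3,3,-2)  [lands on river]
river: ρ → (-2,5,1)
river: ρ → (1,5,-2)
river: ρ → (-2,3,3)
ρ-cycle length = 4 (tail of 1 descent step not counted)

4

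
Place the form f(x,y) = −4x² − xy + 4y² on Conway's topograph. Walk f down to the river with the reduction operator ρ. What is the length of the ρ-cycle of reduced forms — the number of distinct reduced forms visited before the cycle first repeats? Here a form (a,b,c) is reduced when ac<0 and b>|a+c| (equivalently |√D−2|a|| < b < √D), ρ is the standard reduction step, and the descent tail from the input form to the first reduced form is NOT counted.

D = 65, ⌊√D⌋ = 8
descent: ρ → (4,1,-4)  [lands on river]
river: ρ → (-4,7,1)
river: ρ → (1,7,-4)
river: ρ → (-4,1,4)
river: ρ → (4,7,-1)
river: ρ → (-1,7,4)
ρ-cycle length = 6 (tail of 1 descent step not counted)

6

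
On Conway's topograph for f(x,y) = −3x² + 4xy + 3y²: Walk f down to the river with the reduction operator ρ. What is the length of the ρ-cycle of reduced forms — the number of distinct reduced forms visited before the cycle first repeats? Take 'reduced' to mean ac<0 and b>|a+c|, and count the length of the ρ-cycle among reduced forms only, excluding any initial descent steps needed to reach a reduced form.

D = 52, ⌊√D⌋ = 7
river: ρ → (3,2,-4)
river: ρ → (-4,6,1)
river: ρ → (1,6,-4)
river: ρ → (-4,2,3)
river: ρ → (3,4,-3)
river: ρ → (-3,2,4)
river: ρ → (4,6,-1)
river: ρ → (-1,6,4)
river: ρ → (4,2,-3)
river: ρ → (-3,4,3)
ρ-cycle length = 10 (tail of 0 descent steps not counted)

10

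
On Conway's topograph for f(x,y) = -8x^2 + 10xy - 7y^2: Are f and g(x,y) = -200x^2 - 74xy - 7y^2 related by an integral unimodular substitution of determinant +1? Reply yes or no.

D₁ = -124, D₂ = -124
f is negative-definite; reduce −f:
−f: translate: b→6 (≡-10 mod 16), so (8,-10,7)→(8,6,5)
−f: flip: (8,6,5)→(5,-6,8)
−f: translate: b→4 (≡-6 mod 10), so (5,-6,8)→(5,4,7)
−f: reduced (well bottom): (5,4,7) with a≤c, −a<b≤a
flip sign back: reduced form of f is (-5,-4,-7)
g is negative-definite; reduce −g:
−g: flip: (200,74,7)→(7,-74,200)
−g: translate: b→-4 (≡-74 mod 14), so (7,-74,200)→(7,-4,5)
−g: flip: (7,-4,5)→(5,4,7)
−g: reduced (well bottom): (5,4,7) with a≤c, −a<b≤a
flip sign back: reduced form of g is (-5,-4,-7)
reduced forms (-5, -4, -7) vs (-5, -4, -7) ⇒ equivalent

yes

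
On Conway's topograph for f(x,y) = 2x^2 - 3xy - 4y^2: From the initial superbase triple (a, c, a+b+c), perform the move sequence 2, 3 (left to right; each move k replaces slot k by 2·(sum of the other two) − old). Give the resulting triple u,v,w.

start (2,-4,-5) = (f(1,0),f(0,1),f(1,1))
replace slot 2: 2·(2+(-5)) − (-4) = -2 → (2,-2,-5)
replace slot 3: 2·(2+(-2)) − (-5) = 5 → (2,-2,5)

2,-2,5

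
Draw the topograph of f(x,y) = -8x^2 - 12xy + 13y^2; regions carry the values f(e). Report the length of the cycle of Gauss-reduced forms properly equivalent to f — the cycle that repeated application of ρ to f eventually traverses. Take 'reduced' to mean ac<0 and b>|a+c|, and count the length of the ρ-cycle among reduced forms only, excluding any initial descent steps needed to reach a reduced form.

D = 560, ⌊√D⌋ = 23
descent: ρ → (13,12,-8)  [lands on river]
river: ρ → (-8,20,5)
river: ρ → (5,20,-8)
river: ρ → (-8,12,13)
river: ρ → (13,14,-7)
river: ρ → (-7,14,13)
ρ-cycle length = 6 (tail of 1 descent step not counted)

6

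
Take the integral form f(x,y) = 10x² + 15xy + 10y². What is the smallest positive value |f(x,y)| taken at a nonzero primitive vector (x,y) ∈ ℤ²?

translate: b→-5 (≡15 mod 20), so (10,15,10)→(10,-5,5)
flip: (10,-5,5)→(5,5,10)
reduced (well bottom): (5,5,10) with a≤c, −a<b≤a
well minimum = a = 5

5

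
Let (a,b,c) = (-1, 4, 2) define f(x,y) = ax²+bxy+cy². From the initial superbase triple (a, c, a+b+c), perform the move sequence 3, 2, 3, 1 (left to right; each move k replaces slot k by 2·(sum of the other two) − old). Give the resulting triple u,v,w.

start (-1,2,5) = (f(1,0),f(0,1),f(1,1))
replace slot 3: 2·((-1)+2) − 5 = -3 → (-1,2,-3)
replace slot 2: 2·((-1)+(-3)) − 2 = -10 → (-1,-10,-3)
replace slot 3: 2·((-1)+(-10)) − (-3) = -19 → (-1,-10,-19)
replace slot 1: 2·((-10)+(-19)) − (-1) = -57 → (-57,-10,-19)

-57,-10,-19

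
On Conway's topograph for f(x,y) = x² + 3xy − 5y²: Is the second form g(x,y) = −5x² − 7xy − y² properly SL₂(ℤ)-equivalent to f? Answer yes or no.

D₁ = 29, D₂ = 29
river cycle of f (length 2): (1, 5, -1), (-1, 5, 1)
river cycle of g (length 2): (-1, 5, 1), (1, 5, -1)
cycles coincide ⇒ equivalent

yes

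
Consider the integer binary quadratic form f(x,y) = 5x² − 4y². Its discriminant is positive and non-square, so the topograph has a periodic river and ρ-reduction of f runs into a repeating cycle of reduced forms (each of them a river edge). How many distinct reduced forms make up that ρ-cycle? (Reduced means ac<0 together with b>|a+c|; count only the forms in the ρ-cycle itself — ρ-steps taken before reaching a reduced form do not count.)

D = 80, ⌊√D⌋ = 8
descent: ρ → (-4,8,1)  [lands on river]
river: ρ → (1,8,-4)
ρ-cycle length = 2 (tail of 1 descent step not counted)

2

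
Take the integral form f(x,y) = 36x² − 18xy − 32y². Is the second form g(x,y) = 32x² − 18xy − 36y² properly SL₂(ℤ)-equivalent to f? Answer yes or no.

D₁ = 4932, D₂ = 4932
river cycle of f (length 32): (-32, 18, 36), (36, 54, -14), (-14, 58, 28), (28, 54, -18), (-18, 54, 28), (28, 58, -14), (-14, 54, 36), (36, 18, -32), (-32, 46, 22), (22, 42, -36), … (22 more)
river cycle of g (length 32): (-36, 18, 32), (32, 46, -22), (-22, 42, 36), (36, 30, -28), (-28, 26, 38), (38, 50, -16), (-16, 46, 44), (44, 42, -18), (-18, 66, 8), (8, 62, -34), … (22 more)
cycles differ ⇒ inequivalent

no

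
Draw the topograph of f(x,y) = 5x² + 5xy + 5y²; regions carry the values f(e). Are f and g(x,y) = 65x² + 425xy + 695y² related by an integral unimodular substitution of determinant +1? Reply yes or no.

D₁ = -75, D₂ = -75
f: reduced (well bottom): (5,5,5) with a≤c, −a<b≤a
g: translate: b→35 (≡425 mod 130), so (65,425,695)→(65,35,5)
g: flip: (65,35,5)→(5,-35,65)
g: translate: b→5 (≡-35 mod 10), so (5,-35,65)→(5,5,5)
g: reduced (well bottom): (5,5,5) with a≤c, −a<b≤a
reduced forms (5, 5, 5) vs (5, 5, 5) ⇒ equivalent

yes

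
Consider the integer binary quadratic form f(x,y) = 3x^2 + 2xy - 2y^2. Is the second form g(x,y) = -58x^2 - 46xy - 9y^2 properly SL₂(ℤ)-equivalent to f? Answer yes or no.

D₁ = 28, D₂ = 28
river cycle of f (length 4): (-2, 2, 3), (3, 4, -1), (-1, 4, 3), (3, 2, -2)
river cycle of g (length 4): (-1, 4, 3), (3, 2, -2), (-2, 2, 3), (3, 4, -1)
cycles coincide ⇒ equivalent

yes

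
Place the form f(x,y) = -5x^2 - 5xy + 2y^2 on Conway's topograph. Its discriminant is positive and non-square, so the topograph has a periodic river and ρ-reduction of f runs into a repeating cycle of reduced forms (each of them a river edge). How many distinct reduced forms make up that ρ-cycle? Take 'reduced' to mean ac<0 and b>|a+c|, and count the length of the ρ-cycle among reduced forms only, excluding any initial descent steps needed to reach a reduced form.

D = 65, ⌊√D⌋ = 8
descent: ρ → (2,5,-5)  [lands on river]
river: ρ → (-5,5,2)
river: ρ → (2,7,-2)
river: ρ → (-2,5,5)
river: ρ → (5,5,-2)
river: ρ → (-2,7,2)
ρ-cycle length = 6 (tail of 1 descent step not counted)

6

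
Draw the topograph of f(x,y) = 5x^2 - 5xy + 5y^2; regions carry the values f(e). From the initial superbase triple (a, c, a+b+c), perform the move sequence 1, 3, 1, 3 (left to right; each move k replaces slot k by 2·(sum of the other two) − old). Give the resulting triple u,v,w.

start (5,5,5) = (f(1,0),f(0,1),f(1,1))
replace slot 1: 2·(5+5) − 5 = 15 → (15,5,5)
replace slot 3: 2·(15+5) − 5 = 35 → (15,5,35)
replace slot 1: 2·(5+35) − 15 = 65 → (65,5,35)
replace slot 3: 2·(65+5) − 35 = 105 → (65,5,105)

65,5,105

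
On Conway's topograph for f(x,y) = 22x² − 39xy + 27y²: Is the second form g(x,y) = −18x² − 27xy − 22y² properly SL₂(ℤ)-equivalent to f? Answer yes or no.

D₁ = -855, D₂ = -855
f: translate: b→5 (≡-39 mod 44), so (22,-39,27)→(22,5,10)
f: flip: (22,5,10)→(10,-5,22)
f: reduced (well bottom): (10,-5,22) with a≤c, −a<b≤a
g is negative-definite; reduce −g:
−g: translate: b→-9 (≡27 mod 36), so (18,27,22)→(18,-9,13)
−g: flip: (18,-9,13)→(13,9,18)
−g: reduced (well bottom): (13,9,18) with a≤c, −a<b≤a
flip sign back: reduced form of g is (-13,-9,-18)
reduced forms (10, -5, 22) vs (-13, -9, -18) ⇒ inequivalent

no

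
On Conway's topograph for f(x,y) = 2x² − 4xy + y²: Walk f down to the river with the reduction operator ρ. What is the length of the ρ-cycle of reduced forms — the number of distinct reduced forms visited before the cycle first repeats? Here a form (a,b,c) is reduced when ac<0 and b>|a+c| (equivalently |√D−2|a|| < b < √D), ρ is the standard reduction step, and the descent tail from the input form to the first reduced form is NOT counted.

D = 8, ⌊√D⌋ = 2
descent: ρ → (1,2,-1)  [lands on river]
river: ρ → (-1,2,1)
ρ-cycle length = 2 (tail of 1 descent step not counted)

2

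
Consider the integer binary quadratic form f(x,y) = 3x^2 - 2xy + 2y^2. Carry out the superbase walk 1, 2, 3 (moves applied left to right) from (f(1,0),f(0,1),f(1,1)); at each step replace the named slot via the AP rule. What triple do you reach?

start (3,2,3) = (f(1,0),f(0,1),f(1,1))
replace slot 1: 2·(2+3) − 3 = 7 → (7,2,3)
replace slot 2: 2·(7+3) − 2 = 18 → (7,18,3)
replace slot 3: 2·(7+18) − 3 = 47 → (7,18,47)

7,18,47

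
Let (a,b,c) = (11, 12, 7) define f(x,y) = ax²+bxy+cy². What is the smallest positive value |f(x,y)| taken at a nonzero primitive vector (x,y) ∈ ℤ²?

translate: b→-10 (≡12 mod 22), so (11,12,7)→(11,-10,6)
flip: (11,-10,6)→(6,10,11)
translate: b→-2 (≡10 mod 12), so (6,10,11)→(6,-2,7)
reduced (well bottom): (6,-2,7) with a≤c, −a<b≤a
well minimum = a = 6

6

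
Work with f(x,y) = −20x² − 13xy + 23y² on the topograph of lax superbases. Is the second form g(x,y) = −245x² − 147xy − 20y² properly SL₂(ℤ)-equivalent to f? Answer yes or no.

D₁ = 2009, D₂ = 2009
river cycle of f (length 26): (23, 13, -20), (-20, 27, 16), (16, 37, -10), (-10, 43, 4), (4, 37, -40), (-40, 43, 1), (1, 43, -40), (-40, 37, 4), (4, 43, -10), (-10, 37, 16), … (16 more)
river cycle of g (length 26): (-20, 27, 16), (16, 37, -10), (-10, 43, 4), (4, 37, -40), (-40, 43, 1), (1, 43, -40), (-40, 37, 4), (4, 43, -10), (-10, 37, 16), (16, 27, -20), … (16 more)
cycles coincide ⇒ equivalent

yes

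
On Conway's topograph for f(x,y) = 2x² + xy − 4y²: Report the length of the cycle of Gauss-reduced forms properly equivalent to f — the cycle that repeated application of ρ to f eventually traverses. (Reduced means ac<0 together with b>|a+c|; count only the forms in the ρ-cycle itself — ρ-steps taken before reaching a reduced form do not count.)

D = 33, ⌊√D⌋ = 5
descent: ρ → (-4,-1,2)
descent: ρ → (2,5,-1)  [lands on river]
river: ρ → (-1,5,2)
river: ρ → (2,3,-3)
river: ρ → (-3,3,2)
ρ-cycle length = 4 (tail of 2 descent steps not counted)

4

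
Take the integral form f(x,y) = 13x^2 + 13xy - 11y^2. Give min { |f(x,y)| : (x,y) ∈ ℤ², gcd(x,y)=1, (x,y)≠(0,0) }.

river: ρ → (-11,9,15)
river: ρ → (15,21,-5)
river: ρ → (-5,19,19)
river: ρ → (19,19,-5)
river: ρ → (-5,21,15)
river: ρ → (15,9,-11)
river: ρ → (-11,13,13)
river: ρ → (13,13,-11)
closes: descent 0, river 8
min |a| on river = 5

5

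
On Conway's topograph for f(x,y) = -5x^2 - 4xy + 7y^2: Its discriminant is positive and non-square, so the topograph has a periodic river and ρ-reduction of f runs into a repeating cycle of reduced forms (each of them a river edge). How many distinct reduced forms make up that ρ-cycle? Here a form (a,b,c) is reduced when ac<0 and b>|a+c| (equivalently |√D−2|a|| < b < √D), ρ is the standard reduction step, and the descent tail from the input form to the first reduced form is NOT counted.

D = 156, ⌊√D⌋ = 12
descent: ρ → (7,4,-5)  [lands on river]
river: ρ → (-5,6,6)
river: ρ → (6,6,-5)
river: ρ → (-5,4,7)
river: ρ → (7,10,-2)
river: ρ → (-2,10,7)
ρ-cycle length = 6 (tail of 1 descent step not counted)

6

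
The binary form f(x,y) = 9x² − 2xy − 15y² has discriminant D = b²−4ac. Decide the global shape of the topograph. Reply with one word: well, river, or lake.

D = b²−4ac = (-2)² − 4·9·(-15) = 544
D > 0 non-square ⇒ indefinite ⇒ periodic river

river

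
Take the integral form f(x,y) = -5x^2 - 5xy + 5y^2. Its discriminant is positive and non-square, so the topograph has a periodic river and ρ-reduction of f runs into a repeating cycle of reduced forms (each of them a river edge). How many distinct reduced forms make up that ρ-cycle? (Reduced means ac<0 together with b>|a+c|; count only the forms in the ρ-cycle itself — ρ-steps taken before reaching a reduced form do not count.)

D = 125, ⌊√D⌋ = 11
descent: ρ → (5,5,-5)  [lands on river]
river: ρ → (-5,5,5)
ρ-cycle length = 2 (tail of 1 descent step not counted)

2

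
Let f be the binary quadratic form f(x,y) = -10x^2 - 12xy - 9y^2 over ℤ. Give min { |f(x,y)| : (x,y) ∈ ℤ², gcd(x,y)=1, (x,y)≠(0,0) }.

translate: b→-8 (≡12 mod 20), so (10,12,9)→(10,-8,7)
flip: (10,-8,7)→(7,8,10)
translate: b→-6 (≡8 mod 14), so (7,8,10)→(7,-6,9)
reduced (well bottom): (7,-6,9) with a≤c, −a<b≤a
well minimum |f| = |-7| = 7 (negative-definite)

7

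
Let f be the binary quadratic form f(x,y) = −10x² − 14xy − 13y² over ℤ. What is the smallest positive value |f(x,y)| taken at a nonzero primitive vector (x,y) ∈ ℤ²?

translate: b→-6 (≡14 mod 20), so (10,14,13)→(10,-6,9)
flip: (10,-6,9)→(9,6,10)
reduced (well bottom): (9,6,10) with a≤c, −a<b≤a
well minimum |f| = |-9| = 9 (negative-definite)

9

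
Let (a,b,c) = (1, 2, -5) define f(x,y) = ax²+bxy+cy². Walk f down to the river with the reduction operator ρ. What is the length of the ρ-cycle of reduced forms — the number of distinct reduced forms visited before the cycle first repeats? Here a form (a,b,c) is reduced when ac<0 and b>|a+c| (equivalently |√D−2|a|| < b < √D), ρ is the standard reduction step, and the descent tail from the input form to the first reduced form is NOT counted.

D = 24, ⌊√D⌋ = 4
descent: ρ → (-5,-2,1)
descent: ρ → (1,4,-2)  [lands on river]
river: ρ → (-2,4,1)
ρ-cycle length = 2 (tail of 2 descent steps not counted)

2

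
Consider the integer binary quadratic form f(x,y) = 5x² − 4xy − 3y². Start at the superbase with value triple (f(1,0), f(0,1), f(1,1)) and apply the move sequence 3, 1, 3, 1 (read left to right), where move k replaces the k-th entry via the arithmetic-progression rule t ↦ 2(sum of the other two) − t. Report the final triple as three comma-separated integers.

start (5,-3,-2) = (f(1,0),f(0,1),f(1,1))
replace slot 3: 2·(5+(-3)) − (-2) = 6 → (5,-3,6)
replace slot 1: 2·((-3)+6) − 5 = 1 → (1,-3,6)
replace slot 3: 2·(1+(-3)) − 6 = -10 → (1,-3,-10)
replace slot 1: 2·((-3)+(-10)) − 1 = -27 → (-27,-3,-10)

-27,-3,-10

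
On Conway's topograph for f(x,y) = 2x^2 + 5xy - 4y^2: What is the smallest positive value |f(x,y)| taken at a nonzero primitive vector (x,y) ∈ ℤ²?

river: ρ → (-4,3,3)
river: ρ → (3,3,-4)
river: ρ → (-4,5,2)
river: ρ → (2,7,-1)
river: ρ → (-1,7,2)
river: ρ → (2,5,-4)
closes: descent 0, river 6
min |a| on river = 1

1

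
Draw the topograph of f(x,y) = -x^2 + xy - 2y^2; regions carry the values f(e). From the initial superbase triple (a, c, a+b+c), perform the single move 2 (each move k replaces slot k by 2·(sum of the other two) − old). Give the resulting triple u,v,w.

start (-1,-2,-2) = (f(1,0),f(0,1),f(1,1))
replace slot 2: 2·((-1)+(-2)) − (-2) = -4 → (-1,-4,-2)

-1,-4,-2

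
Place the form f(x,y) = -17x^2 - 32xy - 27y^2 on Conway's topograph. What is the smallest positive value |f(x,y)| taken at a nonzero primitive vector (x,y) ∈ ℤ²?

translate: b→-2 (≡32 mod 34), so (17,32,27)→(17,-2,12)
flip: (17,-2,12)→(12,2,17)
reduced (well bottom): (12,2,17) with a≤c, −a<b≤a
well minimum |f| = |-12| = 12 (negative-definite)

12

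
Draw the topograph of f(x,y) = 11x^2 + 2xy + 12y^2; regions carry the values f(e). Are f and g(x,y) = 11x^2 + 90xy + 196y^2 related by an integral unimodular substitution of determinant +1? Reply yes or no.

D₁ = -524, D₂ = -524
f: reduced (well bottom): (11,2,12) with a≤c, −a<b≤a
g: translate: b→2 (≡90 mod 22), so (11,90,196)→(11,2,12)
g: reduced (well bottom): (11,2,12) with a≤c, −a<b≤a
reduced forms (11, 2, 12) vs (11, 2, 12) ⇒ equivalent

yes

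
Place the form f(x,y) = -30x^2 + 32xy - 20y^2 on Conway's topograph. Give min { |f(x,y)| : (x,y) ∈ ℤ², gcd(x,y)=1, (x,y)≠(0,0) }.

translate: b→28 (≡-32 mod 60), so (30,-32,20)→(30,28,18)
flip: (30,28,18)→(18,-28,30)
translate: b→8 (≡-28 mod 36), so (18,-28,30)→(18,8,20)
reduced (well bottom): (18,8,20) with a≤c, −a<b≤a
well minimum |f| = |-18| = 18 (negative-definite)

18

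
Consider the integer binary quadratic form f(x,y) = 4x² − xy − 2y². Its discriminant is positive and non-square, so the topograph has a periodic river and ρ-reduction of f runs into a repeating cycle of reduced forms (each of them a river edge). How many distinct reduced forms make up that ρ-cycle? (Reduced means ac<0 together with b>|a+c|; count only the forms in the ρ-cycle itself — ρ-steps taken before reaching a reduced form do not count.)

D = 33, ⌊√D⌋ = 5
descent: ρ → (-2,5,1)  [lands on river]
river: ρ → (1,5,-2)
river: ρ → (-2,3,3)
river: ρ → (3,3,-2)
ρ-cycle length = 4 (tail of 1 descent step not counted)

4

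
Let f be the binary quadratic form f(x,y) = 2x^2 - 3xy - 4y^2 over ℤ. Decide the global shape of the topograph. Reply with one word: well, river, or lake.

D = b²−4ac = (-3)² − 4·2·(-4) = 41
D > 0 non-square ⇒ indefinite ⇒ periodic river

river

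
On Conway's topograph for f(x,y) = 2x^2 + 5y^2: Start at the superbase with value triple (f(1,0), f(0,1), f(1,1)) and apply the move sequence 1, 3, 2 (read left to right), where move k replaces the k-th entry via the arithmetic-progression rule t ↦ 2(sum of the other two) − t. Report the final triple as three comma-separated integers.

start (2,5,7) = (f(1,0),f(0,1),f(1,1))
replace slot 1: 2·(5+7) − 2 = 22 → (22,5,7)
replace slot 3: 2·(22+5) − 7 = 47 → (22,5,47)
replace slot 2: 2·(22+47) − 5 = 133 → (22,133,47)

22,133,47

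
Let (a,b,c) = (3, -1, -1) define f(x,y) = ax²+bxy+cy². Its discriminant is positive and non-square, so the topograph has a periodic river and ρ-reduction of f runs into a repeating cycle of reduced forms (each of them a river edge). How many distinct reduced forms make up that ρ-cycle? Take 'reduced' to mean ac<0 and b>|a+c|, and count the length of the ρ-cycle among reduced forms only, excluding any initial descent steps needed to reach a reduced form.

D = 13, ⌊√D⌋ = 3
descent: ρ → (-1,3,1)  [lands on river]
river: ρ → (1,3,-1)
ρ-cycle length = 2 (tail of 1 descent step not counted)

2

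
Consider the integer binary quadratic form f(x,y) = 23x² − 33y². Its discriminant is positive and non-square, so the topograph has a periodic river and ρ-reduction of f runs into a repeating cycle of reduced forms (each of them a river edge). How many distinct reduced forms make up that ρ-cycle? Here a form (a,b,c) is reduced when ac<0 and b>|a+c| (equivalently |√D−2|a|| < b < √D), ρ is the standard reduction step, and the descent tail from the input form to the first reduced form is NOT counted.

D = 3036, ⌊√D⌋ = 55
descent: ρ → (-33,0,23)
descent: ρ → (23,46,-10)  [lands on river]
river: ρ → (-10,54,3)
river: ρ → (3,54,-10)
river: ρ → (-10,46,23)
ρ-cycle length = 4 (tail of 2 descent steps not counted)

4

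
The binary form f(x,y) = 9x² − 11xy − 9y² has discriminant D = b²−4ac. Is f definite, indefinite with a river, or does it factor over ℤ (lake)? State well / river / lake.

D = b²−4ac = (-11)² − 4·9·(-9) = 445
D > 0 non-square ⇒ indefinite ⇒ periodic river

river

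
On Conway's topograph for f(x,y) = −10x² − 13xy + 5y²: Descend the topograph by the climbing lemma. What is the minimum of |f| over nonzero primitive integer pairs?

descent: ρ → (5,13,-10)  [lands on river]
river: ρ → (-10,7,8)
river: ρ → (8,9,-9)
river: ρ → (-9,9,8)
river: ρ → (8,7,-10)
river: ρ → (-10,13,5)
river: ρ → (5,17,-4)
river: ρ → (-4,15,9)
river: ρ → (9,3,-10)
river: ρ → (-10,17,2)
river: ρ → (2,19,-1)
river: ρ → (-1,19,2)
river: ρ → (2,17,-10)
river: ρ → (-10,3,9)
river: ρ → (9,15,-4)
river: ρ → (-4,17,5)
closes: descent 1, river 16
min |a| on river = 1

1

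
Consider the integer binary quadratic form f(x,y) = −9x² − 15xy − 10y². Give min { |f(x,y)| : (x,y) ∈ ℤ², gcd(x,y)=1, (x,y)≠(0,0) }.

translate: b→-3 (≡15 mod 18), so (9,15,10)→(9,-3,4)
flip: (9,-3,4)→(4,3,9)
reduced (well bottom): (4,3,9) with a≤c, −a<b≤a
well minimum |f| = |-4| = 4 (negative-definite)

4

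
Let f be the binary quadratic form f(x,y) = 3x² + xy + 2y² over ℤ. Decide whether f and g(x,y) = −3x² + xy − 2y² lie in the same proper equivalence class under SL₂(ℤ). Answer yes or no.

D₁ = -23, D₂ = -23
f: flip: (3,1,2)→(2,-1,3)
f: reduced (well bottom): (2,-1,3) with a≤c, −a<b≤a
g is negative-definite; reduce −g:
−g: flip: (3,-1,2)→(2,1,3)
−g: reduced (well bottom): (2,1,3) with a≤c, −a<b≤a
flip sign back: reduced form of g is (-2,-1,-3)
reduced forms (2, -1, 3) vs (-2, -1, -3) ⇒ inequivalent

no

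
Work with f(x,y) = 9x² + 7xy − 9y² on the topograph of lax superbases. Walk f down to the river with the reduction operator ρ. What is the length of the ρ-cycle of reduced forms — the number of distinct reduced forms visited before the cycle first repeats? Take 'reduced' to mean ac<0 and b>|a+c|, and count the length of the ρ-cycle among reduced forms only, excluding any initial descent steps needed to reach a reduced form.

D = 373, ⌊√D⌋ = 19
river: ρ → (-9,11,7)
river: ρ → (7,17,-3)
river: ρ → (-3,19,1)
river: ρ → (1,19,-3)
river: ρ → (-3,17,7)
river: ρ → (7,11,-9)
river: ρ → (-9,7,9)
river: ρ → (9,11,-7)
river: ρ → (-7,17,3)
river: ρ → (3,19,-1)
river: ρ → (-1,19,3)
river: ρ → (3,17,-7)
river: ρ → (-7,11,9)
river: ρ → (9,7,-9)
ρ-cycle length = 14 (tail of 0 descent steps not counted)

14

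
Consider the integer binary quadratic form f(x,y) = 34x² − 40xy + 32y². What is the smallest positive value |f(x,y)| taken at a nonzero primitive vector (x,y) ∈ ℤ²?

translate: b→28 (≡-40 mod 68), so (34,-40,32)→(34,28,26)
flip: (34,28,26)→(26,-28,34)
translate: b→24 (≡-28 mod 52), so (26,-28,34)→(26,24,32)
reduced (well bottom): (26,24,32) with a≤c, −a<b≤a
well minimum = a = 26

26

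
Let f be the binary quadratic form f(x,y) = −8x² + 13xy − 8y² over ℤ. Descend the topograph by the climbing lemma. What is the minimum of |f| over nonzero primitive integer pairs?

translate: b→3 (≡-13 mod 16), so (8,-13,8)→(8,3,3)
flip: (8,3,3)→(3,-3,8)
translate: b→3 (≡-3 mod 6), so (3,-3,8)→(3,3,8)
reduced (well bottom): (3,3,8) with a≤c, −a<b≤a
well minimum |f| = |-3| = 3 (negative-definite)

3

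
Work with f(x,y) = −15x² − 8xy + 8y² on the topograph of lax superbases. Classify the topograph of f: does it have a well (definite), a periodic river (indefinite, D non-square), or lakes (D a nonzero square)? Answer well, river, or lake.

D = b²−4ac = (-8)² − 4·(-15)·8 = 544
D > 0 non-square ⇒ indefinite ⇒ periodic river

river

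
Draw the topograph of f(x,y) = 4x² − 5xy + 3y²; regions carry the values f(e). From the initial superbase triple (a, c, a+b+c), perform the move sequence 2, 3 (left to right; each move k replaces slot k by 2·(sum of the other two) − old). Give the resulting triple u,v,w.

start (4,3,2) = (f(1,0),f(0,1),f(1,1))
replace slot 2: 2·(4+2) − 3 = 9 → (4,9,2)
replace slot 3: 2·(4+9) − 2 = 24 → (4,9,24)

4,9,24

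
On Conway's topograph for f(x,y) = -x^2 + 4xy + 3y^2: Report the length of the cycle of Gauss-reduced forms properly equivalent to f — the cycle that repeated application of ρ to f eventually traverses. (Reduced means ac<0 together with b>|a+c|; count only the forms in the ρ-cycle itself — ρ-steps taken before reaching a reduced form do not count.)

D = 28, ⌊√D⌋ = 5
river: ρ → (3,2,-2)
river: ρ → (-2,2,3)
river: ρ → (3,4,-1)
river: ρ → (-1,4,3)
ρ-cycle length = 4 (tail of 0 descent steps not counted)

4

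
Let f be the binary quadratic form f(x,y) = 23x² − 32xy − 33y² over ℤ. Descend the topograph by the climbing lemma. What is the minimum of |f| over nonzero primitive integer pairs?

descent: ρ → (-33,32,23)  [lands on river]
river: ρ → (23,60,-5)
river: ρ → (-5,60,23)
river: ρ → (23,32,-33)
river: ρ → (-33,34,22)
river: ρ → (22,54,-13)
river: ρ → (-13,50,30)
river: ρ → (30,10,-33)
river: ρ → (-33,56,7)
river: ρ → (7,56,-33)
river: ρ → (-33,10,30)
river: ρ → (30,50,-13)
river: ρ → (-13,54,22)
river: ρ → (22,34,-33)
closes: descent 1, river 14
min |a| on river = 5

5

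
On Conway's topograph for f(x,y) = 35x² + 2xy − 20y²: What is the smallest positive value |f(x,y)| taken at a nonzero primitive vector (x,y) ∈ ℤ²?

descent: ρ → (-20,38,17)  [lands on river]
river: ρ → (17,30,-28)
river: ρ → (-28,26,19)
river: ρ → (19,50,-4)
river: ρ → (-4,46,43)
river: ρ → (43,40,-7)
river: ρ → (-7,44,31)
river: ρ → (31,18,-20)
river: ρ → (-20,22,29)
river: ρ → (29,36,-13)
river: ρ → (-13,42,20)
river: ρ → (20,38,-17)
river: ρ → (-17,30,28)
river: ρ → (28,26,-19)
river: ρ → (-19,50,4)
river: ρ → (4,46,-43)
river: ρ → (-43,40,7)
river: ρ → (7,44,-31)
river: ρ → (-31,18,20)
river: ρ → (20,22,-29)
river: ρ → (-29,36,13)
river: ρ → (13,42,-20)
closes: descent 1, river 22
min |a| on river = 4

4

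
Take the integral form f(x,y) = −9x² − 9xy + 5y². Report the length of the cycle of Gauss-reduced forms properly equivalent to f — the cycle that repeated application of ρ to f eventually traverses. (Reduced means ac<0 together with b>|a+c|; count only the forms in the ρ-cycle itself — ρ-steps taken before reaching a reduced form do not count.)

D = 261, ⌊√D⌋ = 16
descent: ρ → (5,9,-9)  [lands on river]
river: ρ → (-9,9,5)
river: ρ → (5,11,-7)
river: ρ → (-7,3,9)
river: ρ → (9,15,-1)
river: ρ → (-1,15,9)
river: ρ → (9,3,-7)
river: ρ → (-7,11,5)
ρ-cycle length = 8 (tail of 1 descent step not counted)

8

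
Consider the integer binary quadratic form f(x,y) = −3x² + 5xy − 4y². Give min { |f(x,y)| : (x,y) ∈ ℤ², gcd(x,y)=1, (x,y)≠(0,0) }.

translate: b→1 (≡-5 mod 6), so (3,-5,4)→(3,1,2)
flip: (3,1,2)→(2,-1,3)
reduced (well bottom): (2,-1,3) with a≤c, −a<b≤a
well minimum |f| = |-2| = 2 (negative-definite)

2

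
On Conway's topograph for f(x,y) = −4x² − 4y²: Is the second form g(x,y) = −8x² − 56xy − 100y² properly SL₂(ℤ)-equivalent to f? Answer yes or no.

D₁ = -64, D₂ = -64
f is negative-definite; reduce −f:
−f: reduced (well bottom): (4,0,4) with a≤c, −a<b≤a
flip sign back: reduced form of f is (-4,0,-4)
g is negative-definite; reduce −g:
−g: translate: b→8 (≡56 mod 16), so (8,56,100)→(8,8,4)
−g: flip: (8,8,4)→(4,-8,8)
−g: translate: b→0 (≡-8 mod 8), so (4,-8,8)→(4,0,4)
−g: reduced (well bottom): (4,0,4) with a≤c, −a<b≤a
flip sign back: reduced form of g is (-4,0,-4)
reduced forms (-4, 0, -4) vs (-4, 0, -4) ⇒ equivalent

yes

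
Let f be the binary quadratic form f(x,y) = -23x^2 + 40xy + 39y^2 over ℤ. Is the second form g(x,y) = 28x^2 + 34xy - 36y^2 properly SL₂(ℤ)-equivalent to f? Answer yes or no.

D₁ = 5188, D₂ = 5188
river cycle of f (length 10): (39, 38, -24), (-24, 58, 19), (19, 56, -27), (-27, 52, 23), (23, 40, -39), (-39, 38, 24), (24, 58, -19), (-19, 56, 27), (27, 52, -23), (-23, 40, 39)
river cycle of g (length 10): (-36, 38, 26), (26, 66, -8), (-8, 62, 42), (42, 22, -28), (-28, 34, 36), (36, 38, -26), (-26, 66, 8), (8, 62, -42), (-42, 22, 28), (28, 34, -36)
cycles differ ⇒ inequivalent

no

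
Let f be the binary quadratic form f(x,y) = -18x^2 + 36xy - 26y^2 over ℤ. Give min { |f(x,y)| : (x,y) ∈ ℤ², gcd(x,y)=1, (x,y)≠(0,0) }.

translate: b→0 (≡-36 mod 36), so (18,-36,26)→(18,0,8)
flip: (18,0,8)→(8,0,18)
reduced (well bottom): (8,0,18) with a≤c, −a<b≤a
well minimum |f| = |-8| = 8 (negative-definite)

8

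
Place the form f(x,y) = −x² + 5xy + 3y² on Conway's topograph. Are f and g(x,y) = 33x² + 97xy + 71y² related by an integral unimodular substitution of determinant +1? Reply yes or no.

D₁ = 37, D₂ = 37
river cycle of f (length 6): (3, 1, -3), (-3, 5, 1), (1, 5, -3), (-3, 1, 3), (3, 5, -1), (-1, 5, 3)
river cycle of g (length 6): (-1, 5, 3), (3, 1, -3), (-3, 5, 1), (1, 5, -3), (-3, 1, 3), (3, 5, -1)
cycles coincide ⇒ equivalent

yes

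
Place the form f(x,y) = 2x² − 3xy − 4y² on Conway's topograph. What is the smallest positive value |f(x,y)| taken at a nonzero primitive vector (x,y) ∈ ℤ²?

descent: ρ → (-4,3,2)  [lands on river]
river: ρ → (2,5,-2)
river: ρ → (-2,3,4)
river: ρ → (4,5,-1)
river: ρ → (-1,5,4)
river: ρ → (4,3,-2)
river: ρ → (-2,5,2)
river: ρ → (2,3,-4)
river: ρ → (-4,5,1)
river: ρ → (1,5,-4)
closes: descent 1, river 10
min |a| on river = 1

1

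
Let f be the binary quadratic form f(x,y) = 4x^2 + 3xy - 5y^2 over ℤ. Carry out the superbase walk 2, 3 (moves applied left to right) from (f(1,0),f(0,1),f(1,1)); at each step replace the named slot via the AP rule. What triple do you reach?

start (4,-5,2) = (f(1,0),f(0,1),f(1,1))
replace slot 2: 2·(4+2) − (-5) = 17 → (4,17,2)
replace slot 3: 2·(4+17) − 2 = 40 → (4,17,40)

4,17,40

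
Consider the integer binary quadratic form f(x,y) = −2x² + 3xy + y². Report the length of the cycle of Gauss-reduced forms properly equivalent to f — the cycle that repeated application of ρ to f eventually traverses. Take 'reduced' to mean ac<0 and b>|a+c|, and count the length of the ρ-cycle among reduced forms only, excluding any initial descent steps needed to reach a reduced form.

D = 17, ⌊√D⌋ = 4
river: ρ → (1,3,-2)
river: ρ → (-2,1,2)
river: ρ → (2,3,-1)
river: ρ → (-1,3,2)
river: ρ → (2,1,-2)
river: ρ → (-2,3,1)
ρ-cycle length = 6 (tail of 0 descent steps not counted)

6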